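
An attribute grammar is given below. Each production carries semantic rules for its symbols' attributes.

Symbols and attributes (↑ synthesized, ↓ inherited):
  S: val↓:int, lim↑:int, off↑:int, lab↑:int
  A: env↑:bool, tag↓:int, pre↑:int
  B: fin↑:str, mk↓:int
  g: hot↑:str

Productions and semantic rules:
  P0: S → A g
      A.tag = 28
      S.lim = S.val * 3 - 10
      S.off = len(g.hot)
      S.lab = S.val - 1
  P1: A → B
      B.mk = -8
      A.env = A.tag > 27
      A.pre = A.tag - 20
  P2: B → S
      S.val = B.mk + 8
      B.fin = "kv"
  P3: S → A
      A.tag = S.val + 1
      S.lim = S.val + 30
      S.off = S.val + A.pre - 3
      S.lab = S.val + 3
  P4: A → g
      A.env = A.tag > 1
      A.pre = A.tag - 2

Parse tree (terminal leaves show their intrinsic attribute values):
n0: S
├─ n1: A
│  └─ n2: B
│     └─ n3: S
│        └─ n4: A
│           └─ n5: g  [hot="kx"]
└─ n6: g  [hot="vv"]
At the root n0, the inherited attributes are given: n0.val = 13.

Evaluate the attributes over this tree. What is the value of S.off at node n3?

1. n0.val = 13  [given at root]
2. n1.tag = 28  [28]
3. n2.mk = -8  [-8]
4. n3.val = 0  [B.mk + 8]
5. n4.tag = 1  [S.val + 1]
6. n5.hot = "kx"  [terminal]
7. n4.env = false  [A.tag > 1]
8. n4.pre = -1  [A.tag - 2]
9. n3.lim = 30  [S.val + 30]
10. n3.off = -4  [S.val + A.pre - 3]
11. n3.lab = 3  [S.val + 3]
12. n2.fin = "kv"  ["kv"]
13. n1.env = true  [A.tag > 27]
14. n1.pre = 8  [A.tag - 20]
15. n6.hot = "vv"  [terminal]
16. n0.lim = 29  [S.val * 3 - 10]
17. n0.off = 2  [len(g.hot)]
18. n0.lab = 12  [S.val - 1]

-4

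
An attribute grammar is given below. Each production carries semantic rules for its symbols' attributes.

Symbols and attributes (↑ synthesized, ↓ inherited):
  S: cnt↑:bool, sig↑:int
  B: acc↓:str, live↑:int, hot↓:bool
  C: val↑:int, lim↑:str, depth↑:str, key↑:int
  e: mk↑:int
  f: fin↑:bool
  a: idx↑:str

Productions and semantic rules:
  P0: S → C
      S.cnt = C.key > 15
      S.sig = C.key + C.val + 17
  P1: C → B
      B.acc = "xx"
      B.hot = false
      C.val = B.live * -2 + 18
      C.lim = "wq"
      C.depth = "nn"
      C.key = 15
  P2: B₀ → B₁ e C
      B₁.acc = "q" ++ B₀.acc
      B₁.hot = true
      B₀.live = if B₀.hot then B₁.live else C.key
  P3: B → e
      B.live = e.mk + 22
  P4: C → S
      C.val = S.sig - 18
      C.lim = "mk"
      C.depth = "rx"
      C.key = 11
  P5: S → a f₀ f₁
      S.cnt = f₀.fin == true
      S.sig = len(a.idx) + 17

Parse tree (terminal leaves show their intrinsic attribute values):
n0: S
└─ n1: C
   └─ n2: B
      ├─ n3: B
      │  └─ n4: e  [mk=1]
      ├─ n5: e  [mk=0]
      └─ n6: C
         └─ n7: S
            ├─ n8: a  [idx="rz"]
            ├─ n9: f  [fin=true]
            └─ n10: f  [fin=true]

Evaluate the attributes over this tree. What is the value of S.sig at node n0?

1. n2.acc = "xx"  ["xx"]
2. n2.hot = false  [false]
3. n3.acc = "qxx"  ["q" ++ B₀.acc]
4. n3.hot = true  [true]
5. n4.mk = 1  [terminal]
6. n3.live = 23  [e.mk + 22]
7. n5.mk = 0  [terminal]
8. n8.idx = "rz"  [terminal]
9. n9.fin = true  [terminal]
10. n10.fin = true  [terminal]
11. n7.cnt = true  [f₀.fin == true]
12. n7.sig = 19  [len(a.idx) + 17]
13. n6.val = 1  [S.sig - 18]
14. n6.lim = "mk"  ["mk"]
15. n6.depth = "rx"  ["rx"]
16. n6.key = 11  [11]
17. n2.live = 11  [if B₀.hot then B₁.live else C.key]
18. n1.val = -4  [B.live * -2 + 18]
19. n1.lim = "wq"  ["wq"]
20. n1.depth = "nn"  ["nn"]
21. n1.key = 15  [15]
22. n0.cnt = false  [C.key > 15]
23. n0.sig = 28  [C.key + C.val + 17]

28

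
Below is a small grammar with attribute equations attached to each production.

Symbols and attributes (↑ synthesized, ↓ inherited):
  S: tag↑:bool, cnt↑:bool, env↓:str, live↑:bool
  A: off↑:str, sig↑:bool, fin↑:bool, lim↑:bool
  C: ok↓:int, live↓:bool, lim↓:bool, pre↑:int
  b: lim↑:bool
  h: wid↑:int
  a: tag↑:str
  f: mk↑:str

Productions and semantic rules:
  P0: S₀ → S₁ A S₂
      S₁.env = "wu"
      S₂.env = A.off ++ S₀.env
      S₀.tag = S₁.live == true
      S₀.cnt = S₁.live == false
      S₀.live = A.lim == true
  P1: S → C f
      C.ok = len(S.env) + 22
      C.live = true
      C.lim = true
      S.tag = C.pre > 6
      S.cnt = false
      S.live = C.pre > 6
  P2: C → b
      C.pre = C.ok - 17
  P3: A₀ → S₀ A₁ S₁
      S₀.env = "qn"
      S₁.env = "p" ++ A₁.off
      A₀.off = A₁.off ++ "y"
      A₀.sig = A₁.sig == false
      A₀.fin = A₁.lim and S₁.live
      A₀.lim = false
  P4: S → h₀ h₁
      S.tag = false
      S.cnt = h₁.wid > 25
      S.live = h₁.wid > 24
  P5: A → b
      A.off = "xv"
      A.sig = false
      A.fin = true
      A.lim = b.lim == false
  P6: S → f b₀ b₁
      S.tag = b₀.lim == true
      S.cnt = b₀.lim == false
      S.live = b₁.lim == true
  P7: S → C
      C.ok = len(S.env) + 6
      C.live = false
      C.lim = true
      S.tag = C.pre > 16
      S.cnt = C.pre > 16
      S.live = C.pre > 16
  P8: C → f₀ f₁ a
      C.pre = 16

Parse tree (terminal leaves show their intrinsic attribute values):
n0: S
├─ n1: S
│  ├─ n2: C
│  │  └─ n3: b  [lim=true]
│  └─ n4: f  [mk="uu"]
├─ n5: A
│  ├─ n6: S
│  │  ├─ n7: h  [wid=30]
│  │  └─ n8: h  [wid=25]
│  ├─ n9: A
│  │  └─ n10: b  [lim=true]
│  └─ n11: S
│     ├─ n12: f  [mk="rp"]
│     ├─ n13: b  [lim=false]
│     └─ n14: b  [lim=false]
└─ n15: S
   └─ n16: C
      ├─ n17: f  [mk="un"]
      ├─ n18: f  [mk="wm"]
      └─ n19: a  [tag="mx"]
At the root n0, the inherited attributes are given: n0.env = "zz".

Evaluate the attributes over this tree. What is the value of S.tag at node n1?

1. n0.env = "zz"  [given at root]
2. n1.env = "wu"  ["wu"]
3. n2.ok = 24  [len(S.env) + 22]
4. n2.live = true  [true]
5. n2.lim = true  [true]
6. n3.lim = true  [terminal]
7. n2.pre = 7  [C.ok - 17]
8. n4.mk = "uu"  [terminal]
9. n1.tag = true  [C.pre > 6]
10. n1.cnt = false  [false]
11. n1.live = true  [C.pre > 6]
12. n6.env = "qn"  ["qn"]
13. n7.wid = 30  [terminal]
14. n8.wid = 25  [terminal]
15. n6.tag = false  [false]
16. n6.cnt = false  [h₁.wid > 25]
17. n6.live = true  [h₁.wid > 24]
18. n10.lim = true  [terminal]
19. n9.off = "xv"  ["xv"]
20. n9.sig = false  [false]
21. n9.fin = true  [true]
22. n9.lim = false  [b.lim == false]
23. n11.env = "pxv"  ["p" ++ A₁.off]
24. n12.mk = "rp"  [terminal]
25. n13.lim = false  [terminal]
26. n14.lim = false  [terminal]
27. n11.tag = false  [b₀.lim == true]
28. n11.cnt = true  [b₀.lim == false]
29. n11.live = false  [b₁.lim == true]
30. n5.off = "xvy"  [A₁.off ++ "y"]
31. n5.sig = true  [A₁.sig == false]
32. n5.fin = false  [A₁.lim and S₁.live]
33. n5.lim = false  [false]
34. n15.env = "xvyzz"  [A.off ++ S₀.env]
35. n16.ok = 11  [len(S.env) + 6]
36. n16.live = false  [false]
37. n16.lim = true  [true]
38. n17.mk = "un"  [terminal]
39. n18.mk = "wm"  [terminal]
40. n19.tag = "mx"  [terminal]
41. n16.pre = 16  [16]
42. n15.tag = false  [C.pre > 16]
43. n15.cnt = false  [C.pre > 16]
44. n15.live = false  [C.pre > 16]
45. n0.tag = true  [S₁.live == true]
46. n0.cnt = false  [S₁.live == false]
47. n0.live = false  [A.lim == true]

true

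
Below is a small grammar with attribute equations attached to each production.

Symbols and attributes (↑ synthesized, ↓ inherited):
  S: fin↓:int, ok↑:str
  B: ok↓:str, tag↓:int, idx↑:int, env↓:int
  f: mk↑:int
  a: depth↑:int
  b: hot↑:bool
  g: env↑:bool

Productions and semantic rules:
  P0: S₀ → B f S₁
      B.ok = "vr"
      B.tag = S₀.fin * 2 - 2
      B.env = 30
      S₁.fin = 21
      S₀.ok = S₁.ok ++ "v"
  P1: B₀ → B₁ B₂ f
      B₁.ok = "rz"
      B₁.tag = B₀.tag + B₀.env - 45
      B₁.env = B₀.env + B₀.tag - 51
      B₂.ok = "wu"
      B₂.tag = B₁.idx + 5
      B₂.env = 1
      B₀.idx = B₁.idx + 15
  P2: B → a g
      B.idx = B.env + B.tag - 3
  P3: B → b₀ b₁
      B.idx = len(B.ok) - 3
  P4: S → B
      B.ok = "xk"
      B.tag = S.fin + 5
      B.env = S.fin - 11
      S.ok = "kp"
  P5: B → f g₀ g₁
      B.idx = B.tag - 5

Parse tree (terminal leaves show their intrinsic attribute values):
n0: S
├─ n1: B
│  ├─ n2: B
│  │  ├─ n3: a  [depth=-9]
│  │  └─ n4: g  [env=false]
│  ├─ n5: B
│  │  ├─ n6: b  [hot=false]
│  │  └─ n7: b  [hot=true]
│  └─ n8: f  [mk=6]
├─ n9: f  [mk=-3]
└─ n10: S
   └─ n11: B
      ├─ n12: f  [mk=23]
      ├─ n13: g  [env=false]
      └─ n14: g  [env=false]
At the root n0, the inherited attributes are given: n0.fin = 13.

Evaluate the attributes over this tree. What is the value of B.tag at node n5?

14

1. n0.fin = 13  [given at root]
2. n1.ok = "vr"  ["vr"]
3. n1.tag = 24  [S₀.fin * 2 - 2]
4. n1.env = 30  [30]
5. n2.ok = "rz"  ["rz"]
6. n2.tag = 9  [B₀.tag + B₀.env - 45]
7. n2.env = 3  [B₀.env + B₀.tag - 51]
8. n3.depth = -9  [terminal]
9. n4.env = false  [terminal]
10. n2.idx = 9  [B.env + B.tag - 3]
11. n5.ok = "wu"  ["wu"]
12. n5.tag = 14  [B₁.idx + 5]
13. n5.env = 1  [1]
14. n6.hot = false  [terminal]
15. n7.hot = true  [terminal]
16. n5.idx = -1  [len(B.ok) - 3]
17. n8.mk = 6  [terminal]
18. n1.idx = 24  [B₁.idx + 15]
19. n9.mk = -3  [terminal]
20. n10.fin = 21  [21]
21. n11.ok = "xk"  ["xk"]
22. n11.tag = 26  [S.fin + 5]
23. n11.env = 10  [S.fin - 11]
24. n12.mk = 23  [terminal]
25. n13.env = false  [terminal]
26. n14.env = false  [terminal]
27. n11.idx = 21  [B.tag - 5]
28. n10.ok = "kp"  ["kp"]
29. n0.ok = "kpv"  [S₁.ok ++ "v"]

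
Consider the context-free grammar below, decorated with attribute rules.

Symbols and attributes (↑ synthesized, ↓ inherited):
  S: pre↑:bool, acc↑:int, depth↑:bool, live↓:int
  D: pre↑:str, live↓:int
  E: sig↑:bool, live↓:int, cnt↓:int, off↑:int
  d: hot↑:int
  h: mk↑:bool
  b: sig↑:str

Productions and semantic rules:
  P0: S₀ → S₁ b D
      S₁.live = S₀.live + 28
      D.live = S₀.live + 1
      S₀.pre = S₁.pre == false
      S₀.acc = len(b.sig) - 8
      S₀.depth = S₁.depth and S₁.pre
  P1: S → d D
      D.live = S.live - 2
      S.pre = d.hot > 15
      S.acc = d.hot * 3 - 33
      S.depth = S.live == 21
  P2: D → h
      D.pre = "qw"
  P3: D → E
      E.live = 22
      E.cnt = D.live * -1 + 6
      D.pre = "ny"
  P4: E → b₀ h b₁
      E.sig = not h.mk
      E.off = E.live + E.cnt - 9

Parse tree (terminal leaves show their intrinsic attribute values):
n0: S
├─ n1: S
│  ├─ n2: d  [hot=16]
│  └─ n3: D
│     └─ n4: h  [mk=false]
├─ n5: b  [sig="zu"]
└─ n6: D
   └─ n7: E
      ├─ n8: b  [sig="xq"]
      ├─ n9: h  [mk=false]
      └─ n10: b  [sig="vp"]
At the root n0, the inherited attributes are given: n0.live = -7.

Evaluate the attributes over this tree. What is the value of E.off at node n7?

25

1. n0.live = -7  [given at root]
2. n1.live = 21  [S₀.live + 28]
3. n2.hot = 16  [terminal]
4. n3.live = 19  [S.live - 2]
5. n4.mk = false  [terminal]
6. n3.pre = "qw"  ["qw"]
7. n1.pre = true  [d.hot > 15]
8. n1.acc = 15  [d.hot * 3 - 33]
9. n1.depth = true  [S.live == 21]
10. n5.sig = "zu"  [terminal]
11. n6.live = -6  [S₀.live + 1]
12. n7.live = 22  [22]
13. n7.cnt = 12  [D.live * -1 + 6]
14. n8.sig = "xq"  [terminal]
15. n9.mk = false  [terminal]
16. n10.sig = "vp"  [terminal]
17. n7.sig = true  [not h.mk]
18. n7.off = 25  [E.live + E.cnt - 9]
19. n6.pre = "ny"  ["ny"]
20. n0.pre = false  [S₁.pre == false]
21. n0.acc = -6  [len(b.sig) - 8]
22. n0.depth = true  [S₁.depth and S₁.pre]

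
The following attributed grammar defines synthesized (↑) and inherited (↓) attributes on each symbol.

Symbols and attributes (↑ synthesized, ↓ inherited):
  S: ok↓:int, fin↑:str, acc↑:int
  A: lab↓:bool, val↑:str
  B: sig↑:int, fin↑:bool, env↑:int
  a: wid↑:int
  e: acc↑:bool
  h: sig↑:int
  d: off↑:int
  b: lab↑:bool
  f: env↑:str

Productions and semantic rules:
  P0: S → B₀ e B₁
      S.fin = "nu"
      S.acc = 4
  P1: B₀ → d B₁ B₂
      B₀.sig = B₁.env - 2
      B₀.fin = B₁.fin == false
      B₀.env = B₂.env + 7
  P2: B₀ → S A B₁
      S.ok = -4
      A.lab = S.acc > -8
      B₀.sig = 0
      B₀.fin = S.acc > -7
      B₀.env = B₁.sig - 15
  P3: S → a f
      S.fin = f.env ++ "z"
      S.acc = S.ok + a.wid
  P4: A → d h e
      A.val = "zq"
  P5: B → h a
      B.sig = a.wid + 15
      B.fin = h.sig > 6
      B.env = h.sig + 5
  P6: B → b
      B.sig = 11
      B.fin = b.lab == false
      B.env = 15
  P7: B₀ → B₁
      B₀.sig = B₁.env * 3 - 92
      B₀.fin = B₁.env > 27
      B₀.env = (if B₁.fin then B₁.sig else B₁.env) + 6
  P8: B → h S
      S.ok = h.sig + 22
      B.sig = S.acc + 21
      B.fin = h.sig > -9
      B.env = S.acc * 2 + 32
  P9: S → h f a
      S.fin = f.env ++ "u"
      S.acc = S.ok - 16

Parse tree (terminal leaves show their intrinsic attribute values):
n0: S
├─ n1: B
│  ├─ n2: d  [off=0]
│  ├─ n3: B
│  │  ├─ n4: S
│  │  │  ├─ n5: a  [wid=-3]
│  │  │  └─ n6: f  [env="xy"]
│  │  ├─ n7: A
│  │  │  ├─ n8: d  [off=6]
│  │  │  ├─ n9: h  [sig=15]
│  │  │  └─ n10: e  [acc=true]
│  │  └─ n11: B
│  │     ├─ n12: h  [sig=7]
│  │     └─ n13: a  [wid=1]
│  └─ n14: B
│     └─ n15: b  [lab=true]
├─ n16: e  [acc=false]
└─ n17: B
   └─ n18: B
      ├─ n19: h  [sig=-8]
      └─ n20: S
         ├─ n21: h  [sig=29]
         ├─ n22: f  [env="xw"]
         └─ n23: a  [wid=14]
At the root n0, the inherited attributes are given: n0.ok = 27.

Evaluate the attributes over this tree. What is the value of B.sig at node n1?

1. n0.ok = 27  [given at root]
2. n2.off = 0  [terminal]
3. n4.ok = -4  [-4]
4. n5.wid = -3  [terminal]
5. n6.env = "xy"  [terminal]
6. n4.fin = "xyz"  [f.env ++ "z"]
7. n4.acc = -7  [S.ok + a.wid]
8. n7.lab = true  [S.acc > -8]
9. n8.off = 6  [terminal]
10. n9.sig = 15  [terminal]
11. n10.acc = true  [terminal]
12. n7.val = "zq"  ["zq"]
13. n12.sig = 7  [terminal]
14. n13.wid = 1  [terminal]
15. n11.sig = 16  [a.wid + 15]
16. n11.fin = true  [h.sig > 6]
17. n11.env = 12  [h.sig + 5]
18. n3.sig = 0  [0]
19. n3.fin = false  [S.acc > -7]
20. n3.env = 1  [B₁.sig - 15]
21. n15.lab = true  [terminal]
22. n14.sig = 11  [11]
23. n14.fin = false  [b.lab == false]
24. n14.env = 15  [15]
25. n1.sig = -1  [B₁.env - 2]
26. n1.fin = true  [B₁.fin == false]
27. n1.env = 22  [B₂.env + 7]
28. n16.acc = false  [terminal]
29. n19.sig = -8  [terminal]
30. n20.ok = 14  [h.sig + 22]
31. n21.sig = 29  [terminal]
32. n22.env = "xw"  [terminal]
33. n23.wid = 14  [terminal]
34. n20.fin = "xwu"  [f.env ++ "u"]
35. n20.acc = -2  [S.ok - 16]
36. n18.sig = 19  [S.acc + 21]
37. n18.fin = true  [h.sig > -9]
38. n18.env = 28  [S.acc * 2 + 32]
39. n17.sig = -8  [B₁.env * 3 - 92]
40. n17.fin = true  [B₁.env > 27]
41. n17.env = 25  [(if B₁.fin then B₁.sig else B₁.env) + 6]
42. n0.fin = "nu"  ["nu"]
43. n0.acc = 4  [4]

-1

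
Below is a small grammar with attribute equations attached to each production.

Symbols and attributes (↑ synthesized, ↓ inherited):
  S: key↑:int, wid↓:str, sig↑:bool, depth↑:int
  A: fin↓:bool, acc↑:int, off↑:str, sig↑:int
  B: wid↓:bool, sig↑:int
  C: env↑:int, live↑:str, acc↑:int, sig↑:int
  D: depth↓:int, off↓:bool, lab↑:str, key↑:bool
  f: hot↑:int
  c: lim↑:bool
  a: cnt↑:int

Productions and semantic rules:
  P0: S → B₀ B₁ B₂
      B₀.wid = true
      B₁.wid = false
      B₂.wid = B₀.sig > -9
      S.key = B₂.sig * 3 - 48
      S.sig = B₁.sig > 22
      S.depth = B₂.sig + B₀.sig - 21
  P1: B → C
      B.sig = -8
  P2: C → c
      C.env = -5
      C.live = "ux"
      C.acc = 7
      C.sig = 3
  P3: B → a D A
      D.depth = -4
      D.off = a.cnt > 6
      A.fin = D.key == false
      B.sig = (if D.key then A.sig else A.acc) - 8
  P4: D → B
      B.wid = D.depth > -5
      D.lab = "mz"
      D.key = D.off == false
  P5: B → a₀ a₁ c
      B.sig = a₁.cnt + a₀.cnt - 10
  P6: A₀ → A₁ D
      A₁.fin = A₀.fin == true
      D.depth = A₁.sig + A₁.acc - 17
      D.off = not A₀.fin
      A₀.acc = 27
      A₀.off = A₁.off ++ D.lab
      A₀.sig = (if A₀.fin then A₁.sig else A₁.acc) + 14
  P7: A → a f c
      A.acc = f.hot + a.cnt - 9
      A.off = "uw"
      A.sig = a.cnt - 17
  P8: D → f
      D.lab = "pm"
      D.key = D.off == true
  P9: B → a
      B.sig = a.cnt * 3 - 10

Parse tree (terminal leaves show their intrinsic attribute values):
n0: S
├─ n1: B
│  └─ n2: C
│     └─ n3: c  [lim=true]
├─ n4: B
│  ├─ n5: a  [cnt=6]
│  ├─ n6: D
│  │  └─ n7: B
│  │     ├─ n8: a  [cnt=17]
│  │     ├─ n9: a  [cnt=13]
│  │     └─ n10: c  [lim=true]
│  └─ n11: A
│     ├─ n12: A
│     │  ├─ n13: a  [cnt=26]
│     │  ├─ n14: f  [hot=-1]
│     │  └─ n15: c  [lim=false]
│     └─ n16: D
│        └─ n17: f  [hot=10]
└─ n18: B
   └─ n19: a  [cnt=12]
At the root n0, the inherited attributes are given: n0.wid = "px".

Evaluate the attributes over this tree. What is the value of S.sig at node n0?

false

1. n0.wid = "px"  [given at root]
2. n1.wid = true  [true]
3. n3.lim = true  [terminal]
4. n2.env = -5  [-5]
5. n2.live = "ux"  ["ux"]
6. n2.acc = 7  [7]
7. n2.sig = 3  [3]
8. n1.sig = -8  [-8]
9. n4.wid = false  [false]
10. n5.cnt = 6  [terminal]
11. n6.depth = -4  [-4]
12. n6.off = false  [a.cnt > 6]
13. n7.wid = true  [D.depth > -5]
14. n8.cnt = 17  [terminal]
15. n9.cnt = 13  [terminal]
16. n10.lim = true  [terminal]
17. n7.sig = 20  [a₁.cnt + a₀.cnt - 10]
18. n6.lab = "mz"  ["mz"]
19. n6.key = true  [D.off == false]
20. n11.fin = false  [D.key == false]
21. n12.fin = false  [A₀.fin == true]
22. n13.cnt = 26  [terminal]
23. n14.hot = -1  [terminal]
24. n15.lim = false  [terminal]
25. n12.acc = 16  [f.hot + a.cnt - 9]
26. n12.off = "uw"  ["uw"]
27. n12.sig = 9  [a.cnt - 17]
28. n16.depth = 8  [A₁.sig + A₁.acc - 17]
29. n16.off = true  [not A₀.fin]
30. n17.hot = 10  [terminal]
31. n16.lab = "pm"  ["pm"]
32. n16.key = true  [D.off == true]
33. n11.acc = 27  [27]
34. n11.off = "uwpm"  [A₁.off ++ D.lab]
35. n11.sig = 30  [(if A₀.fin then A₁.sig else A₁.acc) + 14]
36. n4.sig = 22  [(if D.key then A.sig else A.acc) - 8]
37. n18.wid = true  [B₀.sig > -9]
38. n19.cnt = 12  [terminal]
39. n18.sig = 26  [a.cnt * 3 - 10]
40. n0.key = 30  [B₂.sig * 3 - 48]
41. n0.sig = false  [B₁.sig > 22]
42. n0.depth = -3  [B₂.sig + B₀.sig - 21]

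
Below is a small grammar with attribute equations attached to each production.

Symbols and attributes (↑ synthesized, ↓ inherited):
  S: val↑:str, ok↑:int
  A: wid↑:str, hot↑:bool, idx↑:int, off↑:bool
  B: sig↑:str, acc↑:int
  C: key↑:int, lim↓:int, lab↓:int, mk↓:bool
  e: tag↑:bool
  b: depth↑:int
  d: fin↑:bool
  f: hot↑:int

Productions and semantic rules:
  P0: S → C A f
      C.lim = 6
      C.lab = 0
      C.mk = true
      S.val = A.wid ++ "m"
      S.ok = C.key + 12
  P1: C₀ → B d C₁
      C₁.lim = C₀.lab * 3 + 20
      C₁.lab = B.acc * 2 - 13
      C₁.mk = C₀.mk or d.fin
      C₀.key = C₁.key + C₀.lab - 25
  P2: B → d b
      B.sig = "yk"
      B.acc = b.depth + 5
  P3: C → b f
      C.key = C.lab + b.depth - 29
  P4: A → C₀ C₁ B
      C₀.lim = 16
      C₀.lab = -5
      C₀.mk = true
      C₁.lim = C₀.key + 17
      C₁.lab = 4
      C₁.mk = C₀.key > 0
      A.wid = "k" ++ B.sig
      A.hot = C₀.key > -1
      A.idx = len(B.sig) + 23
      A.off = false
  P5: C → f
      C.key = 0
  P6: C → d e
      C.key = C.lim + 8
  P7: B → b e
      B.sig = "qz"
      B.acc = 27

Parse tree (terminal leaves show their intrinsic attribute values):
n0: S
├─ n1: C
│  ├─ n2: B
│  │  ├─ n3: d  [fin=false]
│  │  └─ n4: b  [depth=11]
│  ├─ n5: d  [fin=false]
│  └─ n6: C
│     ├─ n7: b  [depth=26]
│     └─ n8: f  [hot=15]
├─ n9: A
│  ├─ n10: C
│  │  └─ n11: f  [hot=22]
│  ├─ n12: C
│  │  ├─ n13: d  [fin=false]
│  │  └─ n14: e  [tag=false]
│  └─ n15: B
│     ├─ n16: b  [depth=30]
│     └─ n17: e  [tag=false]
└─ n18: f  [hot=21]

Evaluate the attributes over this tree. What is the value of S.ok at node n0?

1. n1.lim = 6  [6]
2. n1.lab = 0  [0]
3. n1.mk = true  [true]
4. n3.fin = false  [terminal]
5. n4.depth = 11  [terminal]
6. n2.sig = "yk"  ["yk"]
7. n2.acc = 16  [b.depth + 5]
8. n5.fin = false  [terminal]
9. n6.lim = 20  [C₀.lab * 3 + 20]
10. n6.lab = 19  [B.acc * 2 - 13]
11. n6.mk = true  [C₀.mk or d.fin]
12. n7.depth = 26  [terminal]
13. n8.hot = 15  [terminal]
14. n6.key = 16  [C.lab + b.depth - 29]
15. n1.key = -9  [C₁.key + C₀.lab - 25]
16. n10.lim = 16  [16]
17. n10.lab = -5  [-5]
18. n10.mk = true  [true]
19. n11.hot = 22  [terminal]
20. n10.key = 0  [0]
21. n12.lim = 17  [C₀.key + 17]
22. n12.lab = 4  [4]
23. n12.mk = false  [C₀.key > 0]
24. n13.fin = false  [terminal]
25. n14.tag = false  [terminal]
26. n12.key = 25  [C.lim + 8]
27. n16.depth = 30  [terminal]
28. n17.tag = false  [terminal]
29. n15.sig = "qz"  ["qz"]
30. n15.acc = 27  [27]
31. n9.wid = "kqz"  ["k" ++ B.sig]
32. n9.hot = true  [C₀.key > -1]
33. n9.idx = 25  [len(B.sig) + 23]
34. n9.off = false  [false]
35. n18.hot = 21  [terminal]
36. n0.val = "kqzm"  [A.wid ++ "m"]
37. n0.ok = 3  [C.key + 12]

3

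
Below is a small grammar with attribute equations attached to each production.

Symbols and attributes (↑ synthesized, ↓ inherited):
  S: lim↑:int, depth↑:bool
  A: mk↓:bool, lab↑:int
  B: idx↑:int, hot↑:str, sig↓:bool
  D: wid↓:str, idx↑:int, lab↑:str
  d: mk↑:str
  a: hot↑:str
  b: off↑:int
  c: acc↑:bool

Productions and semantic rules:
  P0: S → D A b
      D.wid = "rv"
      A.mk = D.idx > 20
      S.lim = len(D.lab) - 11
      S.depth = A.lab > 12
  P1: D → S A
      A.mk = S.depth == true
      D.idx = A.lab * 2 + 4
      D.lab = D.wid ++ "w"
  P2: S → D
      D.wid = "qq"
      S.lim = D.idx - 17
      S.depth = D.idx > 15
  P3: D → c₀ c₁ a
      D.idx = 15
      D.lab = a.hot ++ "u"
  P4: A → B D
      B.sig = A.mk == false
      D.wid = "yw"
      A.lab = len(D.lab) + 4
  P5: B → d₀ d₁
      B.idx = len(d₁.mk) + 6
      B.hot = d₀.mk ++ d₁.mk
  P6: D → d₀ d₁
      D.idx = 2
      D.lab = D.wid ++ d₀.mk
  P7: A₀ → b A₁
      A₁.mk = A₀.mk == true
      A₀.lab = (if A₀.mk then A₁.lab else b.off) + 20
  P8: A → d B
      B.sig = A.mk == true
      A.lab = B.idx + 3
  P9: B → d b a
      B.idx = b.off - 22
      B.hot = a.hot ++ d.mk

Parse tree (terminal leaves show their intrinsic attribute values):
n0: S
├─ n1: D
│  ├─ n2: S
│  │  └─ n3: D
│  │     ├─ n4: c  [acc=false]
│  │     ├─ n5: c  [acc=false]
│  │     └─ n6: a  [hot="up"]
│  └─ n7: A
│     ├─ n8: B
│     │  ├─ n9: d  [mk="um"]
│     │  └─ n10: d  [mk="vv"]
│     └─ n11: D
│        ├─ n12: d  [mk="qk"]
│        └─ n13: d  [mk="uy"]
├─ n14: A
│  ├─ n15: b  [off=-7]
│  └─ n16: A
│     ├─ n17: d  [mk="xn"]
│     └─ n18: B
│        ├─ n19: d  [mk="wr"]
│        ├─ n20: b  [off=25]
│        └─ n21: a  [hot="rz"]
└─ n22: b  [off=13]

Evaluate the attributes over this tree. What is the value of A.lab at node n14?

13

1. n1.wid = "rv"  ["rv"]
2. n3.wid = "qq"  ["qq"]
3. n4.acc = false  [terminal]
4. n5.acc = false  [terminal]
5. n6.hot = "up"  [terminal]
6. n3.idx = 15  [15]
7. n3.lab = "upu"  [a.hot ++ "u"]
8. n2.lim = -2  [D.idx - 17]
9. n2.depth = false  [D.idx > 15]
10. n7.mk = false  [S.depth == true]
11. n8.sig = true  [A.mk == false]
12. n9.mk = "um"  [terminal]
13. n10.mk = "vv"  [terminal]
14. n8.idx = 8  [len(d₁.mk) + 6]
15. n8.hot = "umvv"  [d₀.mk ++ d₁.mk]
16. n11.wid = "yw"  ["yw"]
17. n12.mk = "qk"  [terminal]
18. n13.mk = "uy"  [terminal]
19. n11.idx = 2  [2]
20. n11.lab = "ywqk"  [D.wid ++ d₀.mk]
21. n7.lab = 8  [len(D.lab) + 4]
22. n1.idx = 20  [A.lab * 2 + 4]
23. n1.lab = "rvw"  [D.wid ++ "w"]
24. n14.mk = false  [D.idx > 20]
25. n15.off = -7  [terminal]
26. n16.mk = false  [A₀.mk == true]
27. n17.mk = "xn"  [terminal]
28. n18.sig = false  [A.mk == true]
29. n19.mk = "wr"  [terminal]
30. n20.off = 25  [terminal]
31. n21.hot = "rz"  [terminal]
32. n18.idx = 3  [b.off - 22]
33. n18.hot = "rzwr"  [a.hot ++ d.mk]
34. n16.lab = 6  [B.idx + 3]
35. n14.lab = 13  [(if A₀.mk then A₁.lab else b.off) + 20]
36. n22.off = 13  [terminal]
37. n0.lim = -8  [len(D.lab) - 11]
38. n0.depth = true  [A.lab > 12]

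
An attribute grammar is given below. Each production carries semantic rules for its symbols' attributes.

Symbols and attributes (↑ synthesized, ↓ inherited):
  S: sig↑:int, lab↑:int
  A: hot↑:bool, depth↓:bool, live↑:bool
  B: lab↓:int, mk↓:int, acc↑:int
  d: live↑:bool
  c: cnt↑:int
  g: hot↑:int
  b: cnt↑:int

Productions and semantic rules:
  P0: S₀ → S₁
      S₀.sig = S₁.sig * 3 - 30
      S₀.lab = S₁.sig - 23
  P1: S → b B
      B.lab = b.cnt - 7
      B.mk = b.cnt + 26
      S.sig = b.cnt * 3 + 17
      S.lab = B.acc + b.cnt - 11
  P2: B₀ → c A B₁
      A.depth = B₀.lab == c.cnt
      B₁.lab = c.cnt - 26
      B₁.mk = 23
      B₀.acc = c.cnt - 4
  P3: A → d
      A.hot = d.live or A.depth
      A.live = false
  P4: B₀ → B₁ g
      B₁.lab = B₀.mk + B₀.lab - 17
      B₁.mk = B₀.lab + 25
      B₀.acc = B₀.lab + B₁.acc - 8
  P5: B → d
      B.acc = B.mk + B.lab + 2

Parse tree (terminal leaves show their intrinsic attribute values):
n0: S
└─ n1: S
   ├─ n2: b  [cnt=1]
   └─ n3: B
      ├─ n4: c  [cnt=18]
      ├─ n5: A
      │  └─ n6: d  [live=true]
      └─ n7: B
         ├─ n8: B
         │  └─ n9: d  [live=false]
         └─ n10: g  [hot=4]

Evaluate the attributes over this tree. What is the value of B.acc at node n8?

17

1. n2.cnt = 1  [terminal]
2. n3.lab = -6  [b.cnt - 7]
3. n3.mk = 27  [b.cnt + 26]
4. n4.cnt = 18  [terminal]
5. n5.depth = false  [B₀.lab == c.cnt]
6. n6.live = true  [terminal]
7. n5.hot = true  [d.live or A.depth]
8. n5.live = false  [false]
9. n7.lab = -8  [c.cnt - 26]
10. n7.mk = 23  [23]
11. n8.lab = -2  [B₀.mk + B₀.lab - 17]
12. n8.mk = 17  [B₀.lab + 25]
13. n9.live = false  [terminal]
14. n8.acc = 17  [B.mk + B.lab + 2]
15. n10.hot = 4  [terminal]
16. n7.acc = 1  [B₀.lab + B₁.acc - 8]
17. n3.acc = 14  [c.cnt - 4]
18. n1.sig = 20  [b.cnt * 3 + 17]
19. n1.lab = 4  [B.acc + b.cnt - 11]
20. n0.sig = 30  [S₁.sig * 3 - 30]
21. n0.lab = -3  [S₁.sig - 23]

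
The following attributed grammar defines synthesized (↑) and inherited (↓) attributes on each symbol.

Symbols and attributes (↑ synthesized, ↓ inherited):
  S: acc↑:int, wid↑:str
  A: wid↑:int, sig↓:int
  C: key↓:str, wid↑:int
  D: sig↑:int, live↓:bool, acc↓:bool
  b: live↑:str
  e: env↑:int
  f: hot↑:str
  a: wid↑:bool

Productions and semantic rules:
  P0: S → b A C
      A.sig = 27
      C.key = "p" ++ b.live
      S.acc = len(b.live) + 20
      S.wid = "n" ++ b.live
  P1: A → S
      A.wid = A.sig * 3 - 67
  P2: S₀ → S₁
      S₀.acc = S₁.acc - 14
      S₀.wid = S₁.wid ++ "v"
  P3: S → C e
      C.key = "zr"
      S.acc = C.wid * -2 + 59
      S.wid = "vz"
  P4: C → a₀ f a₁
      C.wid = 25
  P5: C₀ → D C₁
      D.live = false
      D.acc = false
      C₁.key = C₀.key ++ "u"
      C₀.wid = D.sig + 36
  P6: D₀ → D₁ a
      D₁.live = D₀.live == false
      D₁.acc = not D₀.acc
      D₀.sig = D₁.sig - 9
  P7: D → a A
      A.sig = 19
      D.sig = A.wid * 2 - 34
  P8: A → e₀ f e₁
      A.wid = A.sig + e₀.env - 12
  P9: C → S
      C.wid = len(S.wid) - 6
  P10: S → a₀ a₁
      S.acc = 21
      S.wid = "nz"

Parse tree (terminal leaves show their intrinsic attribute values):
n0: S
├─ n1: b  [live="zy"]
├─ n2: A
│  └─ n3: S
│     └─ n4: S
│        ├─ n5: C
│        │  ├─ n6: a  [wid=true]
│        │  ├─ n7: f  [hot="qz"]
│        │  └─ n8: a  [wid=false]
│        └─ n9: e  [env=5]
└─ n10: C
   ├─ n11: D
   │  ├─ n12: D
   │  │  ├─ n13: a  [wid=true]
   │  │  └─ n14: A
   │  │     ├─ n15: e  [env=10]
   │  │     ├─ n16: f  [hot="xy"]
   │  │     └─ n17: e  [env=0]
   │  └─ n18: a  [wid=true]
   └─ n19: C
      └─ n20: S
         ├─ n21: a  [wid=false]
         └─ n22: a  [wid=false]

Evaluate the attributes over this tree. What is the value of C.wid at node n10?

1. n1.live = "zy"  [terminal]
2. n2.sig = 27  [27]
3. n5.key = "zr"  ["zr"]
4. n6.wid = true  [terminal]
5. n7.hot = "qz"  [terminal]
6. n8.wid = false  [terminal]
7. n5.wid = 25  [25]
8. n9.env = 5  [terminal]
9. n4.acc = 9  [C.wid * -2 + 59]
10. n4.wid = "vz"  ["vz"]
11. n3.acc = -5  [S₁.acc - 14]
12. n3.wid = "vzv"  [S₁.wid ++ "v"]
13. n2.wid = 14  [A.sig * 3 - 67]
14. n10.key = "pzy"  ["p" ++ b.live]
15. n11.live = false  [false]
16. n11.acc = false  [false]
17. n12.live = true  [D₀.live == false]
18. n12.acc = true  [not D₀.acc]
19. n13.wid = true  [terminal]
20. n14.sig = 19  [19]
21. n15.env = 10  [terminal]
22. n16.hot = "xy"  [terminal]
23. n17.env = 0  [terminal]
24. n14.wid = 17  [A.sig + e₀.env - 12]
25. n12.sig = 0  [A.wid * 2 - 34]
26. n18.wid = true  [terminal]
27. n11.sig = -9  [D₁.sig - 9]
28. n19.key = "pzyu"  [C₀.key ++ "u"]
29. n21.wid = false  [terminal]
30. n22.wid = false  [terminal]
31. n20.acc = 21  [21]
32. n20.wid = "nz"  ["nz"]
33. n19.wid = -4  [len(S.wid) - 6]
34. n10.wid = 27  [D.sig + 36]
35. n0.acc = 22  [len(b.live) + 20]
36. n0.wid = "nzy"  ["n" ++ b.live]

27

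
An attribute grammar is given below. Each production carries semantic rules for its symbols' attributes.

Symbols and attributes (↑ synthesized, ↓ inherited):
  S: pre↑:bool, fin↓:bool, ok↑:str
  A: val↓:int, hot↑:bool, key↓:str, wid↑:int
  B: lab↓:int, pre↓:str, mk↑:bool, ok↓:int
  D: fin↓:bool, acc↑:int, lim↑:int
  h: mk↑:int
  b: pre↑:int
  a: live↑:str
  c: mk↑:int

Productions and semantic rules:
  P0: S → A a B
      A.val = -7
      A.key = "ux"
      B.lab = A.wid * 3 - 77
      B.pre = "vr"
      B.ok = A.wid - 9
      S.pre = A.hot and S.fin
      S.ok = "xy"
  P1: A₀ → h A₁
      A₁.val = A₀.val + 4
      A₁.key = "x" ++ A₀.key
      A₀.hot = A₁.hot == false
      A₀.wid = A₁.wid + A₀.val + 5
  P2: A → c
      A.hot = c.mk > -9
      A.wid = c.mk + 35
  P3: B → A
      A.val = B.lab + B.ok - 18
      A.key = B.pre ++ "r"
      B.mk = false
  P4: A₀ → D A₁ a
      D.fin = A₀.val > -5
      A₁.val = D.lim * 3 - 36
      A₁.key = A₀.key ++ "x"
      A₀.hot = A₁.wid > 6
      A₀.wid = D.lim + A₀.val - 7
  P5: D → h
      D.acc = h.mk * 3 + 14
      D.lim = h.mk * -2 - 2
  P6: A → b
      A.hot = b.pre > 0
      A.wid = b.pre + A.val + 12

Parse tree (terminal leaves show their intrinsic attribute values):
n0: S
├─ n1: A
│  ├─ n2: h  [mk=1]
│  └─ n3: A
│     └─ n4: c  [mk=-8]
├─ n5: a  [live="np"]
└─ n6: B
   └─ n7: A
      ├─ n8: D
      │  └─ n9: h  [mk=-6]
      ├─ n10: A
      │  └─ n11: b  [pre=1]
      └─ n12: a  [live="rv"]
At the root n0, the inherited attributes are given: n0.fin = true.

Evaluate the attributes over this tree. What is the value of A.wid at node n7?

1. n0.fin = true  [given at root]
2. n1.val = -7  [-7]
3. n1.key = "ux"  ["ux"]
4. n2.mk = 1  [terminal]
5. n3.val = -3  [A₀.val + 4]
6. n3.key = "xux"  ["x" ++ A₀.key]
7. n4.mk = -8  [terminal]
8. n3.hot = true  [c.mk > -9]
9. n3.wid = 27  [c.mk + 35]
10. n1.hot = false  [A₁.hot == false]
11. n1.wid = 25  [A₁.wid + A₀.val + 5]
12. n5.live = "np"  [terminal]
13. n6.lab = -2  [A.wid * 3 - 77]
14. n6.pre = "vr"  ["vr"]
15. n6.ok = 16  [A.wid - 9]
16. n7.val = -4  [B.lab + B.ok - 18]
17. n7.key = "vrr"  [B.pre ++ "r"]
18. n8.fin = true  [A₀.val > -5]
19. n9.mk = -6  [terminal]
20. n8.acc = -4  [h.mk * 3 + 14]
21. n8.lim = 10  [h.mk * -2 - 2]
22. n10.val = -6  [D.lim * 3 - 36]
23. n10.key = "vrrx"  [A₀.key ++ "x"]
24. n11.pre = 1  [terminal]
25. n10.hot = true  [b.pre > 0]
26. n10.wid = 7  [b.pre + A.val + 12]
27. n12.live = "rv"  [terminal]
28. n7.hot = true  [A₁.wid > 6]
29. n7.wid = -1  [D.lim + A₀.val - 7]
30. n6.mk = false  [false]
31. n0.pre = false  [A.hot and S.fin]
32. n0.ok = "xy"  ["xy"]

-1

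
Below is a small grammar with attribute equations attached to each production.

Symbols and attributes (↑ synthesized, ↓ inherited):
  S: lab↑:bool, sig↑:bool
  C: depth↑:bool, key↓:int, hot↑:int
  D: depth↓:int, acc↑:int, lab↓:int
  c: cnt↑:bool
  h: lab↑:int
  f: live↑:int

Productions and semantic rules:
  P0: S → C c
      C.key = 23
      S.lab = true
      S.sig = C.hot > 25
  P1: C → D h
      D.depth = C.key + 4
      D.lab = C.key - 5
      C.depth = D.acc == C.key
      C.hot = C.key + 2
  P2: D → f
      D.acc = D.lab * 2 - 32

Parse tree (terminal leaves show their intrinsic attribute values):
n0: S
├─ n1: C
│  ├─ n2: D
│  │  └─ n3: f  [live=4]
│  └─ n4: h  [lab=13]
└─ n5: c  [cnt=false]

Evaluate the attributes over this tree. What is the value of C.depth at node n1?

1. n1.key = 23  [23]
2. n2.depth = 27  [C.key + 4]
3. n2.lab = 18  [C.key - 5]
4. n3.live = 4  [terminal]
5. n2.acc = 4  [D.lab * 2 - 32]
6. n4.lab = 13  [terminal]
7. n1.depth = false  [D.acc == C.key]
8. n1.hot = 25  [C.key + 2]
9. n5.cnt = false  [terminal]
10. n0.lab = true  [true]
11. n0.sig = false  [C.hot > 25]

false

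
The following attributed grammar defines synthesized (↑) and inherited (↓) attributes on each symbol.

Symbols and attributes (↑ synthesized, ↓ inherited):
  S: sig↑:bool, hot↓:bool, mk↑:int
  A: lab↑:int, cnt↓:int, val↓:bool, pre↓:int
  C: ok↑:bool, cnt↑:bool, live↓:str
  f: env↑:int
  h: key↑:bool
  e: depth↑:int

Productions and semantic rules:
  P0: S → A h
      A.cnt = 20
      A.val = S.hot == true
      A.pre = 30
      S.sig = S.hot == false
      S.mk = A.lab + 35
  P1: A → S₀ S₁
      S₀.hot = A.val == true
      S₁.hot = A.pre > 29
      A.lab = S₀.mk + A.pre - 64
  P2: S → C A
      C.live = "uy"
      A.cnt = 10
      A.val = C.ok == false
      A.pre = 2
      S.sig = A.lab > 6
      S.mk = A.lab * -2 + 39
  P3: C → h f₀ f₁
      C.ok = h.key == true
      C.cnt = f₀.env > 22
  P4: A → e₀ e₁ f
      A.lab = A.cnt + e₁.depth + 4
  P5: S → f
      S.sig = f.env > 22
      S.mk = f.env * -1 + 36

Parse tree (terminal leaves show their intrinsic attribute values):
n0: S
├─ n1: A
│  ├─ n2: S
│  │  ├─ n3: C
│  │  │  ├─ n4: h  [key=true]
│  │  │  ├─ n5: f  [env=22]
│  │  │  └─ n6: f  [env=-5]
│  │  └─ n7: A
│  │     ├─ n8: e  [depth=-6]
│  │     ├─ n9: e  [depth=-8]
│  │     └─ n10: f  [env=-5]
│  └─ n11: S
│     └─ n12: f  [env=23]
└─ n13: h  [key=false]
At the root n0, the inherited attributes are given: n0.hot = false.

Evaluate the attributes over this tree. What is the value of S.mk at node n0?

28

1. n0.hot = false  [given at root]
2. n1.cnt = 20  [20]
3. n1.val = false  [S.hot == true]
4. n1.pre = 30  [30]
5. n2.hot = false  [A.val == true]
6. n3.live = "uy"  ["uy"]
7. n4.key = true  [terminal]
8. n5.env = 22  [terminal]
9. n6.env = -5  [terminal]
10. n3.ok = true  [h.key == true]
11. n3.cnt = false  [f₀.env > 22]
12. n7.cnt = 10  [10]
13. n7.val = false  [C.ok == false]
14. n7.pre = 2  [2]
15. n8.depth = -6  [terminal]
16. n9.depth = -8  [terminal]
17. n10.env = -5  [terminal]
18. n7.lab = 6  [A.cnt + e₁.depth + 4]
19. n2.sig = false  [A.lab > 6]
20. n2.mk = 27  [A.lab * -2 + 39]
21. n11.hot = true  [A.pre > 29]
22. n12.env = 23  [terminal]
23. n11.sig = true  [f.env > 22]
24. n11.mk = 13  [f.env * -1 + 36]
25. n1.lab = -7  [S₀.mk + A.pre - 64]
26. n13.key = false  [terminal]
27. n0.sig = true  [S.hot == false]
28. n0.mk = 28  [A.lab + 35]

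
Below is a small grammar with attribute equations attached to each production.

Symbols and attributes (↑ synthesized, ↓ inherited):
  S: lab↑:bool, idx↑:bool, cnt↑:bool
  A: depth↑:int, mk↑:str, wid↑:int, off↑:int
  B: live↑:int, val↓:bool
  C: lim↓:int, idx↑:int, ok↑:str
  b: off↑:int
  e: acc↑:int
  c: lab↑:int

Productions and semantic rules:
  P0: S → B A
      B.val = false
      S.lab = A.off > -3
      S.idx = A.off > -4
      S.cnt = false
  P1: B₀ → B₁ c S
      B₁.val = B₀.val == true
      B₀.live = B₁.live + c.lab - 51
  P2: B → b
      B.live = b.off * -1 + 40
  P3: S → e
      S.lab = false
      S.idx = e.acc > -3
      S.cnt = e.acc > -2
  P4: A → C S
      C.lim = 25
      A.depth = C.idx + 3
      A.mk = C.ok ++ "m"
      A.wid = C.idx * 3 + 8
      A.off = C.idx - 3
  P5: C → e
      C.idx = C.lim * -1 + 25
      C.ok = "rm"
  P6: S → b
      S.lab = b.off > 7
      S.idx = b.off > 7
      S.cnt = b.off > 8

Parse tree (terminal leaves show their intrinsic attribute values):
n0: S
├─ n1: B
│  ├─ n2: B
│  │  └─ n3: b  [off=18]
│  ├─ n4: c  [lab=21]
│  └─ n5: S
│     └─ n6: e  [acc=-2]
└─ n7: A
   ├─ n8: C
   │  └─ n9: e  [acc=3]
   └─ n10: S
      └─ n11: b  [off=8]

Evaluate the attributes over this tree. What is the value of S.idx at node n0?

true

1. n1.val = false  [false]
2. n2.val = false  [B₀.val == true]
3. n3.off = 18  [terminal]
4. n2.live = 22  [b.off * -1 + 40]
5. n4.lab = 21  [terminal]
6. n6.acc = -2  [terminal]
7. n5.lab = false  [false]
8. n5.idx = true  [e.acc > -3]
9. n5.cnt = false  [e.acc > -2]
10. n1.live = -8  [B₁.live + c.lab - 51]
11. n8.lim = 25  [25]
12. n9.acc = 3  [terminal]
13. n8.idx = 0  [C.lim * -1 + 25]
14. n8.ok = "rm"  ["rm"]
15. n11.off = 8  [terminal]
16. n10.lab = true  [b.off > 7]
17. n10.idx = true  [b.off > 7]
18. n10.cnt = false  [b.off > 8]
19. n7.depth = 3  [C.idx + 3]
20. n7.mk = "rmm"  [C.ok ++ "m"]
21. n7.wid = 8  [C.idx * 3 + 8]
22. n7.off = -3  [C.idx - 3]
23. n0.lab = false  [A.off > -3]
24. n0.idx = true  [A.off > -4]
25. n0.cnt = false  [false]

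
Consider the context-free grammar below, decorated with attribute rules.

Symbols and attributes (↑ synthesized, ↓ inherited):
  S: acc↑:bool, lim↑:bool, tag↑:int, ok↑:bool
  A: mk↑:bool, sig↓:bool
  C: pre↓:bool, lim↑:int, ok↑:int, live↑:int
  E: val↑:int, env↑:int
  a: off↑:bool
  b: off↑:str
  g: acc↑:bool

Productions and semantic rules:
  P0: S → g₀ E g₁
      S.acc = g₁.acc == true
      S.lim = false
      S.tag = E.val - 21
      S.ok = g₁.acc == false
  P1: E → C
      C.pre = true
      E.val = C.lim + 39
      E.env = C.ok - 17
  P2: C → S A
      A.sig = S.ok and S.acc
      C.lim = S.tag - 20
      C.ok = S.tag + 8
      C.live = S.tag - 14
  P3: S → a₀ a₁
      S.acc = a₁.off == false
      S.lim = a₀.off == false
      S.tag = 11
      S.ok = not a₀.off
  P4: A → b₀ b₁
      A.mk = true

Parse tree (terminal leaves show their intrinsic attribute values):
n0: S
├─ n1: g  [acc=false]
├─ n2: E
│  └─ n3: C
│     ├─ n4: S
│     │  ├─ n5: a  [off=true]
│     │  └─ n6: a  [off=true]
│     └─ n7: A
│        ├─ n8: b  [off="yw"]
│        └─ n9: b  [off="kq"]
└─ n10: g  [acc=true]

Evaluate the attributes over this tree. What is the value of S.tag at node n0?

9

1. n1.acc = false  [terminal]
2. n3.pre = true  [true]
3. n5.off = true  [terminal]
4. n6.off = true  [terminal]
5. n4.acc = false  [a₁.off == false]
6. n4.lim = false  [a₀.off == false]
7. n4.tag = 11  [11]
8. n4.ok = false  [not a₀.off]
9. n7.sig = false  [S.ok and S.acc]
10. n8.off = "yw"  [terminal]
11. n9.off = "kq"  [terminal]
12. n7.mk = true  [true]
13. n3.lim = -9  [S.tag - 20]
14. n3.ok = 19  [S.tag + 8]
15. n3.live = -3  [S.tag - 14]
16. n2.val = 30  [C.lim + 39]
17. n2.env = 2  [C.ok - 17]
18. n10.acc = true  [terminal]
19. n0.acc = true  [g₁.acc == true]
20. n0.lim = false  [false]
21. n0.tag = 9  [E.val - 21]
22. n0.ok = false  [g₁.acc == false]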